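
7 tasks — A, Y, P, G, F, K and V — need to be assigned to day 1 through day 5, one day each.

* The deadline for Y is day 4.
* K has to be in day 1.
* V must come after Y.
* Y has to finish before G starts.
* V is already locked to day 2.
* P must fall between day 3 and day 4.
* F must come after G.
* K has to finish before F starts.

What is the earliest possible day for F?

Precedence pushes F to at least day 3.
F at day 3 is achievable: Y=day 1; G=day 2; K=day 1; A=day 1; V=day 2; P=day 3; F=day 3.

day 3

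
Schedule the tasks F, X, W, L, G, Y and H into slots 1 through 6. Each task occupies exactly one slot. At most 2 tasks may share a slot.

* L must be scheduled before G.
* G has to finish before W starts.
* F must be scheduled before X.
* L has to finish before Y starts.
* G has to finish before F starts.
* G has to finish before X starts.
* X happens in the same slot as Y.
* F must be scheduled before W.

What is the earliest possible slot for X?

4

Precedence pushes X to at least 4.
X at 4 is achievable: X=4; Y=4; L=1; H=1; F=3; W=5; G=2.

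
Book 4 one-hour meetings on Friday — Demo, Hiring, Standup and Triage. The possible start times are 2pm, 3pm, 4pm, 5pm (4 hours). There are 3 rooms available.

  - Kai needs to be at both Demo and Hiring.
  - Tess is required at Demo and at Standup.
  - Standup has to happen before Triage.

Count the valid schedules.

Splitting on Demo: it can be 2pm (9), 3pm (12), 4pm (15), 5pm (18). Listing each branch's schedules as (Hiring, Standup, Triage):
Demo=2pm: (3pm,3pm,4pm) (3pm,3pm,5pm) (3pm,4pm,5pm) (4pm,3pm,4pm) (4pm,3pm,5pm) (4pm,4pm,5pm) (5pm,3pm,4pm) (5pm,3pm,5pm) (5pm,4pm,5pm) — 9.
Demo=3pm: (2pm,2pm,3pm) (2pm,2pm,4pm) (2pm,2pm,5pm) (2pm,4pm,5pm) (4pm,2pm,3pm) (4pm,2pm,4pm) (4pm,2pm,5pm) (4pm,4pm,5pm) (5pm,2pm,3pm) (5pm,2pm,4pm) (5pm,2pm,5pm) (5pm,4pm,5pm) — 12.
Demo=4pm: (2pm,2pm,3pm) (2pm,2pm,4pm) (2pm,2pm,5pm) (2pm,3pm,4pm) (2pm,3pm,5pm) (3pm,2pm,3pm) (3pm,2pm,4pm) (3pm,2pm,5pm) (3pm,3pm,4pm) (3pm,3pm,5pm) (5pm,2pm,3pm) (5pm,2pm,4pm) (5pm,2pm,5pm) (5pm,3pm,4pm) (5pm,3pm,5pm) — 15.
Demo=5pm: (2pm,2pm,3pm) (2pm,2pm,4pm) (2pm,2pm,5pm) (2pm,3pm,4pm) (2pm,3pm,5pm) (2pm,4pm,5pm) (3pm,2pm,3pm) (3pm,2pm,4pm) (3pm,2pm,5pm) (3pm,3pm,4pm) (3pm,3pm,5pm) (3pm,4pm,5pm) (4pm,2pm,3pm) (4pm,2pm,4pm) (4pm,2pm,5pm) (4pm,3pm,4pm) (4pm,3pm,5pm) (4pm,4pm,5pm) — 18.
Summing: 9 + 12 + 15 + 18 = 54.

54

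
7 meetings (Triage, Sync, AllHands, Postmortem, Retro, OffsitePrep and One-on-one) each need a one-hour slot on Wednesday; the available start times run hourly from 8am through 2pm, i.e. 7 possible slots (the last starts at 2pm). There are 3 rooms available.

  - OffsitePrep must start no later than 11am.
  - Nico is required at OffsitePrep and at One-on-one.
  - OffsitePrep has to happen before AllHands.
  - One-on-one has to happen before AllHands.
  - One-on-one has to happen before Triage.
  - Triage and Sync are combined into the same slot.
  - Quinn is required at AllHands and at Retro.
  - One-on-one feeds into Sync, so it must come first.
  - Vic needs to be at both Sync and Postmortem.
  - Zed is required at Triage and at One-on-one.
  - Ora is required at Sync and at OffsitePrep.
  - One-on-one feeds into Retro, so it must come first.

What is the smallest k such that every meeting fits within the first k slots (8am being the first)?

The precedence chain requires at least 2 distinct slots.
With at most 3 per slot and 7 meetings, at least 3 slots are needed.
3 works (last occupied slot: 10am): for example OffsitePrep=9am, Sync=10am, Triage=10am, Postmortem=8am, One-on-one=8am, AllHands=10am, Retro=9am.

3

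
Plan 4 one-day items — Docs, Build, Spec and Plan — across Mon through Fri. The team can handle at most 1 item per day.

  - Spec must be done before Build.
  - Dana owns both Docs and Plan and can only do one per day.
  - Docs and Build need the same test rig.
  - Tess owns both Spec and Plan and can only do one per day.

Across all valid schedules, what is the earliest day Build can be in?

Precedence pushes Build to at least Tue.
Build at Tue is achievable: Build in Tue; Spec in Mon; Docs in Wed; Plan in Thu.

Tue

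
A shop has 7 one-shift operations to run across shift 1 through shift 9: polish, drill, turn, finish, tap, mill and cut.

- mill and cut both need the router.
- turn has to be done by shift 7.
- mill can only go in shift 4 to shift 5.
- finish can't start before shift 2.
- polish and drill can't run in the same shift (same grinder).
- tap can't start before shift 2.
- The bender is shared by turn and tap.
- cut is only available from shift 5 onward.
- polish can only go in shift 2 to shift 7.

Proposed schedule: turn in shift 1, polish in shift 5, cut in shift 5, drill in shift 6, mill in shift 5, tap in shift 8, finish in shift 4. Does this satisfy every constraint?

No — it violates: mill and cut both need the router

cut is only available from shift 5 onward — holds.
tap can't start before shift 2 — holds.
polish can only go in shift 2 to shift 7 — holds.
The bender is shared by turn and tap — holds.
polish and drill can't run in the same shift (same grinder) — holds.
turn has to be done by shift 7 — holds.
finish can't start before shift 2 — holds.
mill can only go in shift 4 to shift 5 — holds.
mill and cut both need the router — violated.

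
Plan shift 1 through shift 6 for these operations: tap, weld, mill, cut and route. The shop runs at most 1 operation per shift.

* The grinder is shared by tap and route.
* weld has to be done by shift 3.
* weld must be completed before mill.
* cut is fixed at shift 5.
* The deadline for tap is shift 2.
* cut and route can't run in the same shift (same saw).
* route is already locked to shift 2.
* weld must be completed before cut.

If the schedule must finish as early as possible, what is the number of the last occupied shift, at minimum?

The precedence chain requires at least 2 distinct shifts.
With at most 1 per shift and 5 operations, at least 5 shifts are needed.
cut can't be placed before shift 5, so the schedule must run through at least shift 5.
5 works (last occupied shift: shift 5): for example mill -> shift 4, route -> shift 2, cut -> shift 5, weld -> shift 3, tap -> shift 1.

5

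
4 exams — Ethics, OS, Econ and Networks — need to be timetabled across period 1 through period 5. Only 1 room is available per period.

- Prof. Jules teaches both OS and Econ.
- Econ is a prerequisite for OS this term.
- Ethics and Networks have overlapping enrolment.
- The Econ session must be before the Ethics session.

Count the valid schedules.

Splitting on Ethics: it can be period 2 (6), period 3 (10), period 4 (12), period 5 (12). Listing each branch's schedules as (OS, Econ, Networks) by period number:
Ethics=period 2: (3,1,4) (3,1,5) (4,1,3) (4,1,5) (5,1,3) (5,1,4) — 6.
Ethics=period 3: (2,1,4) (2,1,5) (4,1,2) (4,1,5) (4,2,1) (4,2,5) (5,1,2) (5,1,4) (5,2,1) (5,2,4) — 10.
Ethics=period 4: (2,1,3) (2,1,5) (3,1,2) (3,1,5) (3,2,1) (3,2,5) (5,1,2) (5,1,3) (5,2,1) (5,2,3) (5,3,1) (5,3,2) — 12.
Ethics=period 5: (2,1,3) (2,1,4) (3,1,2) (3,1,4) (3,2,1) (3,2,4) (4,1,2) (4,1,3) (4,2,1) (4,2,3) (4,3,1) (4,3,2) — 12.
Summing: 6 + 10 + 12 + 12 = 40.

40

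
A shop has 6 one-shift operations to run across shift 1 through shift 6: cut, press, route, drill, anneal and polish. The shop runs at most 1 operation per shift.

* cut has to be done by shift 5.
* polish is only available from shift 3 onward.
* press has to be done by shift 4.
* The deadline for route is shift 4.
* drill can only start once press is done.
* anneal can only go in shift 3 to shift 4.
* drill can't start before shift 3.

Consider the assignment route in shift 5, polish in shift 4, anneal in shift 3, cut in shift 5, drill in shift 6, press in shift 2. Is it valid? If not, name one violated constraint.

drill can't start before shift 3 — holds.
press has to be done by shift 4 — holds.
The deadline for route is shift 4 — violated.
drill can only start once press is done — holds.
The shop runs at most 1 operation per shift — violated.
polish is only available from shift 3 onward — holds.
anneal can only go in shift 3 to shift 4 — holds.
cut has to be done by shift 5 — holds.

No. The deadline for route is shift 4 is not satisfied.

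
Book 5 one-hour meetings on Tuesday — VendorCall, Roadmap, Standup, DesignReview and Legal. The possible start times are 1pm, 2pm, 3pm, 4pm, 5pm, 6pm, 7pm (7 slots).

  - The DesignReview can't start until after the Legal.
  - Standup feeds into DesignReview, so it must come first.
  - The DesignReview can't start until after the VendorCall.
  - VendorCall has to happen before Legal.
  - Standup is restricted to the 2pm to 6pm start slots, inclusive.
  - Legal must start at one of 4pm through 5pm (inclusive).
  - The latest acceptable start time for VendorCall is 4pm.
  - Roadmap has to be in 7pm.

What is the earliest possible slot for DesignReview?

5pm

Precedence pushes DesignReview to at least 5pm.
DesignReview at 5pm is achievable: DesignReview in 5pm; Roadmap in 7pm; VendorCall in 1pm; Standup in 2pm; Legal in 4pm.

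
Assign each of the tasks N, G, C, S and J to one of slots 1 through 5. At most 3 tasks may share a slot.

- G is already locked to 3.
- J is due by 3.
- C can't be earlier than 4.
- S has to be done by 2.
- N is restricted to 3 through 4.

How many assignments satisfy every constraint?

Splitting on N: it can be 3 (12), 4 (12). Listing each branch's schedules as (G, C, S, J):
N=3: (3,4,1,1) (3,4,1,2) (3,4,1,3) (3,4,2,1) (3,4,2,2) (3,4,2,3) (3,5,1,1) (3,5,1,2) (3,5,1,3) (3,5,2,1) (3,5,2,2) (3,5,2,3) — 12.
N=4: (3,4,1,1) (3,4,1,2) (3,4,1,3) (3,4,2,1) (3,4,2,2) (3,4,2,3) (3,5,1,1) (3,5,1,2) (3,5,1,3) (3,5,2,1) (3,5,2,2) (3,5,2,3) — 12.
Summing: 12 + 12 = 24.

24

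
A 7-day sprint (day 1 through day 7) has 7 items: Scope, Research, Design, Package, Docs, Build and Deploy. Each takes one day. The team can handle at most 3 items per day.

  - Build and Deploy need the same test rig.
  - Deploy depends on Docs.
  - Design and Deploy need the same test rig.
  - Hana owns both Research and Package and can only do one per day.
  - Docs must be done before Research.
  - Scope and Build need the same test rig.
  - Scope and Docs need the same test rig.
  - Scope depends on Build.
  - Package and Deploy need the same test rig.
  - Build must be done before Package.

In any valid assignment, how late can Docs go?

day 6

Downstream work caps Docs at day 6.
Docs at day 6 is achievable: Build in day 1; Docs in day 6; Design in day 1; Scope in day 2; Research in day 7; Deploy in day 7; Package in day 2.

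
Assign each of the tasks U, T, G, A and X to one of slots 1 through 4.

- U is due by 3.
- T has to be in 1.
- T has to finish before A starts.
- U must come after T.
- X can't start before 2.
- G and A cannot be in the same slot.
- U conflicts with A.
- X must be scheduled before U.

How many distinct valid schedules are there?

6

Splitting on G: it can be 1 (2), 2 (1), 3 (2), 4 (1). Listing each branch's schedules as (U, T, A, X):
G=1: (3,1,2,2) (3,1,4,2) — 2.
G=2: (3,1,4,2) — 1.
G=3: (3,1,2,2) (3,1,4,2) — 2.
G=4: (3,1,2,2) — 1.
Summing: 2 + 1 + 2 + 1 = 6.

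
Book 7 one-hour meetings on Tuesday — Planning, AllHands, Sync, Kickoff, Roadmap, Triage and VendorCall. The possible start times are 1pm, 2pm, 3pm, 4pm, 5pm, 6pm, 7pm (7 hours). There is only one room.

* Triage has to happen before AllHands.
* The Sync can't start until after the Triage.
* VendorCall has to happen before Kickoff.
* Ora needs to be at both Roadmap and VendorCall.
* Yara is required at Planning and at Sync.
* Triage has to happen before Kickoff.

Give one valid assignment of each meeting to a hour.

Kickoff -> 3pm, Roadmap -> 7pm, AllHands -> 4pm, Triage -> 1pm, Sync -> 5pm, Planning -> 6pm, VendorCall -> 2pm

Checking: Triage(1pm) before AllHands(4pm); VendorCall(2pm) before Kickoff(3pm); Triage(1pm) before Sync(5pm); Triage(1pm) before Kickoff(3pm); Roadmap(7pm) != VendorCall(2pm); Planning(6pm) != Sync(5pm); max 1 per hour (cap 1).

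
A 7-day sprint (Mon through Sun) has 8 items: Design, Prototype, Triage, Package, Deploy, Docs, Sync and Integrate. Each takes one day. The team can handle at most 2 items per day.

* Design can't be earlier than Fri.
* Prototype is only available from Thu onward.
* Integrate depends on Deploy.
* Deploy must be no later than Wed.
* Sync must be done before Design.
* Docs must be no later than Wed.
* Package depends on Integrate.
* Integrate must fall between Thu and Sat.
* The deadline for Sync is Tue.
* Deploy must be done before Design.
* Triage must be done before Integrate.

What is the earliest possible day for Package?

Fri

Precedence pushes Package to at least Fri.
Package at Fri is achievable: Prototype -> Thu, Triage -> Tue, Design -> Fri, Package -> Fri, Docs -> Tue, Integrate -> Thu, Deploy -> Mon, Sync -> Mon.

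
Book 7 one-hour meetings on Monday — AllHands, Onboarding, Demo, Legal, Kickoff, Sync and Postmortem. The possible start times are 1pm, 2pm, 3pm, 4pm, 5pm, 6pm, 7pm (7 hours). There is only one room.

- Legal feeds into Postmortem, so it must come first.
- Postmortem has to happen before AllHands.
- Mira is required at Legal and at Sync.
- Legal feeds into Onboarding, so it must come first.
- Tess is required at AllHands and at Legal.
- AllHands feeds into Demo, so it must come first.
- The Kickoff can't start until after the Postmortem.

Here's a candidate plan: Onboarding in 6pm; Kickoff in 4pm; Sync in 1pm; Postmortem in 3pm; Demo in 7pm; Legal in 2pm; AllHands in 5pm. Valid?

Yes, all constraints hold

Tess is required at AllHands and at Legal — holds.
Postmortem has to happen before AllHands — holds.
Mira is required at Legal and at Sync — holds.
The Kickoff can't start until after the Postmortem — holds.
There is only one room — holds.
Legal feeds into Onboarding, so it must come first — holds.
Legal feeds into Postmortem, so it must come first — holds.
AllHands feeds into Demo, so it must come first — holds.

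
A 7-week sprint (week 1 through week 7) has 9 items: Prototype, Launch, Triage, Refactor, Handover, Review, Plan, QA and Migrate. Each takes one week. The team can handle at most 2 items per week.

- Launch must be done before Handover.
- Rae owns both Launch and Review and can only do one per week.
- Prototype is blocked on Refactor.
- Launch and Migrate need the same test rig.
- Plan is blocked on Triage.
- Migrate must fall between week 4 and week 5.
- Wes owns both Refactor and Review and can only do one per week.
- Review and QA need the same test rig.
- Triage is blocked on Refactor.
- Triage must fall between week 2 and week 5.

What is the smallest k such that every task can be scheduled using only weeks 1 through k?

5 weeks

The precedence chain requires at least 3 distinct weeks.
With at most 2 per week and 9 tasks, at least 5 weeks are needed.
Migrate can't be placed before week 4, so the schedule must run through at least week 4.
5 works (last occupied week: week 5): for example Migrate=week 4, Plan=week 3, Launch=week 1, QA=week 5, Review=week 4, Triage=week 2, Refactor=week 1, Prototype=week 2, Handover=week 3.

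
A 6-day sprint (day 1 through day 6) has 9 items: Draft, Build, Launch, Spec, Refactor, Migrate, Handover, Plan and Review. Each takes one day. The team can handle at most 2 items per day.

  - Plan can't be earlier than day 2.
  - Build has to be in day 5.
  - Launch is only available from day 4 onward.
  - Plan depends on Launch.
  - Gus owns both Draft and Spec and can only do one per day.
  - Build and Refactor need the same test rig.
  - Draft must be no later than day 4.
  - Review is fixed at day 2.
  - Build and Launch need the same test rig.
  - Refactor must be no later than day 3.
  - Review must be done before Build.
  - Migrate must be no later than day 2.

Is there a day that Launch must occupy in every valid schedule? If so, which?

day 4

Launch is available from day 4; downstream work caps Launch at day 5.
So Launch is pinned to day 4.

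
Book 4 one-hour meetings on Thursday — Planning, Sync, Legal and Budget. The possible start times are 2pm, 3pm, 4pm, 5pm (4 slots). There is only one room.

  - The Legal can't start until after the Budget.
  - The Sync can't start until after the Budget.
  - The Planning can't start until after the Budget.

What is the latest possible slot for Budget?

2pm

Downstream work caps Budget at 4pm.
Budget at 2pm is achievable: Planning -> 3pm; Legal -> 5pm; Sync -> 4pm; Budget -> 2pm.
Nothing later works — the capacity limit rule out every slot after 2pm.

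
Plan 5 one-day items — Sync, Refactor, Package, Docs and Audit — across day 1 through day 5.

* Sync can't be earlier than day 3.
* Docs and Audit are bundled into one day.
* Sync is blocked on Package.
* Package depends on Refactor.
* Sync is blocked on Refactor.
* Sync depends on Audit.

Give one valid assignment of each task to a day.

Audit -> day 1, Refactor -> day 1, Sync -> day 3, Docs -> day 1, Package -> day 2

Checking: Audit(day 1) before Sync(day 3); Refactor(day 1) before Sync(day 3); Package(day 2) before Sync(day 3); Refactor(day 1) before Package(day 2); Docs = Audit = day 1; Sync=day 3 in [day 3,day 5].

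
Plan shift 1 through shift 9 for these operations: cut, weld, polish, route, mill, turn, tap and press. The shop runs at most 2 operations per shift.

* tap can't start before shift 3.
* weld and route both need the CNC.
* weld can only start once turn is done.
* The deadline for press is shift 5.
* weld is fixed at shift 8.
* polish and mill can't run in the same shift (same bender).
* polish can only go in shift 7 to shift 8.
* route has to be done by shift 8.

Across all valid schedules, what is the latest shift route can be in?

shift 7

Route's own window allows nothing later than shift 8.
route at shift 7 is achievable: turn=shift 1, weld=shift 8, polish=shift 7, tap=shift 3, route=shift 7, mill=shift 2, press=shift 1, cut=shift 2.
Nothing later works — the conflict and capacity constraints rule out every shift after shift 7.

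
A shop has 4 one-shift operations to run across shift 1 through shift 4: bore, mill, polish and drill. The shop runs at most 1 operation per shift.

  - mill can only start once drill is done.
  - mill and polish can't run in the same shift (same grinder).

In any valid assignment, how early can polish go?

shift 1

polish at shift 1 is achievable: drill in shift 2; mill in shift 3; polish in shift 1; bore in shift 4.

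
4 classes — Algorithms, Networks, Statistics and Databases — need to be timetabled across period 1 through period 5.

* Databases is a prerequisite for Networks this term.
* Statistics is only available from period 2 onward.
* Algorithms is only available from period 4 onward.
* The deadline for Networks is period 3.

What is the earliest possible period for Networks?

period 2

Precedence pushes Networks to at least period 2; Networks's own window allows nothing later than period 3.
Networks at period 2 is achievable: Algorithms -> period 4; Statistics -> period 2; Databases -> period 1; Networks -> period 2.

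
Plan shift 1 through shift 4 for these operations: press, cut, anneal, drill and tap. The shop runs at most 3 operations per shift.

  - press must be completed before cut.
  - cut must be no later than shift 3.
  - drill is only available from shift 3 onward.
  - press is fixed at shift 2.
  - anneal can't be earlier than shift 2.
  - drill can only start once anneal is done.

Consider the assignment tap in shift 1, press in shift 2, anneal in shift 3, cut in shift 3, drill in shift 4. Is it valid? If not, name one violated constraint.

Valid

press must be completed before cut — holds.
cut must be no later than shift 3 — holds.
press is fixed at shift 2 — holds.
anneal can't be earlier than shift 2 — holds.
The shop runs at most 3 operations per shift — holds.
drill can only start once anneal is done — holds.
drill is only available from shift 3 onward — holds.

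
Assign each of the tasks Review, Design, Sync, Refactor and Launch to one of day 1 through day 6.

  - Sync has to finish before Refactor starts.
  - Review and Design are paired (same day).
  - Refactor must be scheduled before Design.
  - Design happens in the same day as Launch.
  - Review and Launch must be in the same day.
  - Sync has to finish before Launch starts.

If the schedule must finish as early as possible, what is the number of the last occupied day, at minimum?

day 3

The precedence chain requires at least 3 distinct days.
3 works (last occupied day: day 3): for example Design=day 3; Refactor=day 2; Launch=day 3; Sync=day 1; Review=day 3.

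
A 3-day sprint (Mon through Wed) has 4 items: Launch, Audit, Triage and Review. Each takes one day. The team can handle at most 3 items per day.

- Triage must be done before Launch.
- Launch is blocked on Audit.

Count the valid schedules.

15

Splitting on Launch: it can be Tue (3), Wed (12). Listing each branch's schedules as (Audit, Triage, Review):
Launch=Tue: (Mon,Mon,Mon) (Mon,Mon,Tue) (Mon,Mon,Wed) — 3.
Launch=Wed: (Mon,Mon,Mon) (Mon,Mon,Tue) (Mon,Mon,Wed) (Mon,Tue,Mon) (Mon,Tue,Tue) (Mon,Tue,Wed) (Tue,Mon,Mon) (Tue,Mon,Tue) (Tue,Mon,Wed) (Tue,Tue,Mon) (Tue,Tue,Tue) (Tue,Tue,Wed) — 12.
Summing: 3 + 12 = 15.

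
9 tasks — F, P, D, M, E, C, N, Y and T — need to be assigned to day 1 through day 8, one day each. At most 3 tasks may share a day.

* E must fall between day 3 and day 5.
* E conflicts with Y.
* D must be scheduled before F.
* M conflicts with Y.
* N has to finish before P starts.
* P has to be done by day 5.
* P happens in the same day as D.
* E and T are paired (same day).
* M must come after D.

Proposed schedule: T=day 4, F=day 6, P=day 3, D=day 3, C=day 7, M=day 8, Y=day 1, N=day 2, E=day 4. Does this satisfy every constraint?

Yes, all constraints hold

N has to finish before P starts — holds.
E must fall between day 3 and day 5 — holds.
P has to be done by day 5 — holds.
M conflicts with Y — holds.
E and T are paired (same day) — holds.
M must come after D — holds.
At most 3 tasks may share a day — holds.
D must be scheduled before F — holds.
P happens in the same day as D — holds.
E conflicts with Y — holds.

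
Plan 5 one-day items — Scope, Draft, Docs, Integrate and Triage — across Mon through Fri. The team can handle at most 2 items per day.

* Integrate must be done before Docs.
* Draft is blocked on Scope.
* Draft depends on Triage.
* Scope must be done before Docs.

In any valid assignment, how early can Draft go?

Tue

Precedence pushes Draft to at least Tue.
Draft at Tue is achievable: Scope in Mon, Draft in Tue, Triage in Mon, Docs in Wed, Integrate in Tue.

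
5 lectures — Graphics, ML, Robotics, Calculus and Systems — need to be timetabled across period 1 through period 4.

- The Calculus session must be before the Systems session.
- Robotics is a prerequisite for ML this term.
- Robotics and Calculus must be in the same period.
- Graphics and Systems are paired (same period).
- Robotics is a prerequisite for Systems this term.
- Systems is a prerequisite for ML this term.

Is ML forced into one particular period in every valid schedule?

No

ML can be period 3 (e.g. Robotics=period 1, Graphics=period 2, Systems=period 2, Calculus=period 1, ML=period 3) or period 4 (e.g. Robotics=period 1; ML=period 4; Calculus=period 1; Systems=period 2; Graphics=period 2).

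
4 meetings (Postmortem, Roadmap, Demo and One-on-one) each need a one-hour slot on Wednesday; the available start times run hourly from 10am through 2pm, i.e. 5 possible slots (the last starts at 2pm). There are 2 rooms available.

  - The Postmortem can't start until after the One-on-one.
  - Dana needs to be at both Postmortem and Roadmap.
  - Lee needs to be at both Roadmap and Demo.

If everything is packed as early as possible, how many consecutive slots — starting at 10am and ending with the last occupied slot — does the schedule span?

The precedence chain requires at least 2 distinct slots.
With at most 2 per slot and 4 meetings, at least 2 slots are needed.
2 works (last occupied slot: 11am): for example Roadmap -> 10am; Postmortem -> 11am; Demo -> 11am; One-on-one -> 10am.

2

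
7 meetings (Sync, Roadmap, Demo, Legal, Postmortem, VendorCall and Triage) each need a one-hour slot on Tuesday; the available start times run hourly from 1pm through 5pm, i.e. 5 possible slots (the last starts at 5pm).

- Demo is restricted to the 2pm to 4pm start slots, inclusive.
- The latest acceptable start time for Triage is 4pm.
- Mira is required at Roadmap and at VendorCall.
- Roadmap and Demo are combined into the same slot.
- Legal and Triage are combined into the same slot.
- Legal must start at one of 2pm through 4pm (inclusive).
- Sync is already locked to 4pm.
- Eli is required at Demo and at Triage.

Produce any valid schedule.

Sync in 4pm, Roadmap in 2pm, Postmortem in 1pm, VendorCall in 1pm, Demo in 2pm, Legal in 3pm, Triage in 3pm

Checking: Roadmap(2pm) != VendorCall(1pm); Demo(2pm) != Triage(3pm); Legal = Triage = 3pm; Roadmap = Demo = 2pm; Sync=4pm in [4pm,4pm]; Legal=3pm in [2pm,4pm]; Triage=3pm in [1pm,4pm]; Demo=2pm in [2pm,4pm].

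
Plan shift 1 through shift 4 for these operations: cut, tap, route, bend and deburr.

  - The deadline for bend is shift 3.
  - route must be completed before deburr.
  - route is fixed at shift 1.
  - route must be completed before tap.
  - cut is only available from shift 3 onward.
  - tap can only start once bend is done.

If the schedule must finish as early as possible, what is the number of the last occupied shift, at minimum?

3

The precedence chain requires at least 2 distinct shifts.
cut can't be placed before shift 3, so the schedule must run through at least shift 3.
3 works (last occupied shift: shift 3): for example tap in shift 2, cut in shift 3, deburr in shift 2, bend in shift 1, route in shift 1.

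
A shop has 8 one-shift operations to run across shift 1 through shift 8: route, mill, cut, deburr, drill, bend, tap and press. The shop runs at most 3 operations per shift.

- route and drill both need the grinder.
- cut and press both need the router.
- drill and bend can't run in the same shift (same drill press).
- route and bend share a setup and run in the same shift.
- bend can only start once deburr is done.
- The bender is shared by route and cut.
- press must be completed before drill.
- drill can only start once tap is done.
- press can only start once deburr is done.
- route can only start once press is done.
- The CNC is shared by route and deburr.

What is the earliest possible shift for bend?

shift 3

Bend must be in the same shift as route, which can't be before shift 3, so bend is at least shift 3.
bend at shift 3 is achievable: deburr=shift 1; press=shift 2; mill=shift 1; tap=shift 1; bend=shift 3; drill=shift 4; cut=shift 4; route=shift 3.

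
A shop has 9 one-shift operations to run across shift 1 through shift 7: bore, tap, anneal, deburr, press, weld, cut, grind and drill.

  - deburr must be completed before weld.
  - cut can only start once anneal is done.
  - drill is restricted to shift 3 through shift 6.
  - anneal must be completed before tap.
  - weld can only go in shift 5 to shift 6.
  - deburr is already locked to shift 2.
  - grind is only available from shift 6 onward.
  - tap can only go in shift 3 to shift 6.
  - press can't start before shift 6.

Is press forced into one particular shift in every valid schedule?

press can be shift 6 (e.g. anneal -> shift 1; press -> shift 6; tap -> shift 3; deburr -> shift 2; cut -> shift 2; grind -> shift 6; weld -> shift 5; bore -> shift 1; drill -> shift 3) or shift 7 (e.g. press in shift 7, deburr in shift 2, weld in shift 5, bore in shift 1, drill in shift 3, cut in shift 2, tap in shift 3, grind in shift 6, anneal in shift 1).

No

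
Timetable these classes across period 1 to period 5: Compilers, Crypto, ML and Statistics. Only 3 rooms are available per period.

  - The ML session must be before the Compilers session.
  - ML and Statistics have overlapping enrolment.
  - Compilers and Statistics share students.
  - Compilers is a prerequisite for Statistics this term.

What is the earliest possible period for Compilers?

period 2

Precedence pushes Compilers to at least period 2; downstream work caps Compilers at period 4.
Compilers at period 2 is achievable: ML -> period 1; Statistics -> period 3; Crypto -> period 1; Compilers -> period 2.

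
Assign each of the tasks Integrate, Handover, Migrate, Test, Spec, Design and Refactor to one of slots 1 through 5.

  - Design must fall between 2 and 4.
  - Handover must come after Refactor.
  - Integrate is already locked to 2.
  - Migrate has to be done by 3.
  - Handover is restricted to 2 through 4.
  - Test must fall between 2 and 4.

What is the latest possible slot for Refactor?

3

Downstream work caps Refactor at 3.
Refactor at 3 is achievable: Test in 2, Design in 2, Migrate in 1, Spec in 1, Integrate in 2, Handover in 4, Refactor in 3.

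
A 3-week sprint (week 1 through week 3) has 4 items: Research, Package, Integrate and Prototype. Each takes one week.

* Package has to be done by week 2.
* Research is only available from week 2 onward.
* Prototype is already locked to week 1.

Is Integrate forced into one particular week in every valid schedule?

No

Integrate can be week 1 (e.g. Prototype in week 1, Research in week 2, Integrate in week 1, Package in week 1) or week 2 (e.g. Integrate=week 2; Prototype=week 1; Package=week 1; Research=week 2).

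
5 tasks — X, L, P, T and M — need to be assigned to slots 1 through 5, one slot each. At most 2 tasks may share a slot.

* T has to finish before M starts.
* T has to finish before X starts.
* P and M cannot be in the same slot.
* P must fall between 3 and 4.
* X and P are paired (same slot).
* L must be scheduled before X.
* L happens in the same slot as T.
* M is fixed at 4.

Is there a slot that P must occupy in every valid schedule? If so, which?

P's window is 3–4.
M is fixed at 4, and P can't share a slot with M.
So P must be 3.

3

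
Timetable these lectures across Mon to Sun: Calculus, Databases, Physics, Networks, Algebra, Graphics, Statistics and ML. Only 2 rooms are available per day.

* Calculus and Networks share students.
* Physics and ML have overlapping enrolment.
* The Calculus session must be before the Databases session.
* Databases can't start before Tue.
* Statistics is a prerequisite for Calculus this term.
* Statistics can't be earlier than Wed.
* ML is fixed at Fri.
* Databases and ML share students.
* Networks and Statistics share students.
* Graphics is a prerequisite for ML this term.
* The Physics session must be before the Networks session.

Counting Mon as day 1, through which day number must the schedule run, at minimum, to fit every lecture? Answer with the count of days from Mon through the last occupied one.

The precedence chain requires at least 3 distinct days.
With at most 2 per day and 8 lectures, at least 4 days are needed.
ML can't be placed before Fri — that is day 5 counting from Mon — so the schedule must run through at least 5 days.
Could 5 days be enough, i.e. nothing placed later than Fri? No: Databases's window within 5 days is {Tue, Wed, Thu, Fri}; Statistics's window within 5 days is {Wed, Thu, Fri}; ML's window within 5 days is {Fri}; Calculus must come after Statistics (at Wed or later) → {Thu, Fri}; Databases must come after Calculus (at Thu or later) → {Fri}; ML can't share with Databases (Fri) → nothing is left.
So 5 days is not enough.
6 works (last occupied day: Sat): for example Databases -> Sat, Graphics -> Mon, ML -> Fri, Networks -> Tue, Physics -> Mon, Algebra -> Tue, Calculus -> Thu, Statistics -> Wed.

6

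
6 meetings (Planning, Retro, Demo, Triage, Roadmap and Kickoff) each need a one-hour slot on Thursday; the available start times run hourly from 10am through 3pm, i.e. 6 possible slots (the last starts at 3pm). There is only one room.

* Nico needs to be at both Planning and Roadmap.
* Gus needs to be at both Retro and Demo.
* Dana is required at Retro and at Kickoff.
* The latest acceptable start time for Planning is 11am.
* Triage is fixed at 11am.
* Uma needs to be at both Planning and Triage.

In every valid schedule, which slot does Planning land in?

Planning's window is 10am–11am.
Triage is fixed at 11am, and Planning can't share a slot with Triage.
So Planning must be 10am.

10am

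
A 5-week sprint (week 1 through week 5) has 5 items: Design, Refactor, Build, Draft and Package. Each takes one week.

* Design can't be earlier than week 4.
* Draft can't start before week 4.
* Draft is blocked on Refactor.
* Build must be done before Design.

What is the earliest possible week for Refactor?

week 1

Downstream work caps Refactor at week 4.
Refactor at week 1 is achievable: Draft in week 4, Refactor in week 1, Design in week 4, Package in week 1, Build in week 1.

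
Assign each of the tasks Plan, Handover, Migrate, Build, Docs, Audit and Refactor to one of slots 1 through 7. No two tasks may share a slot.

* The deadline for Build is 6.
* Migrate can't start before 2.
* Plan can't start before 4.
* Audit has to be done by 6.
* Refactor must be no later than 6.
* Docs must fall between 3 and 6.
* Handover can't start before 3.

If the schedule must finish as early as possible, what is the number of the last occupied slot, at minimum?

7

With at most 1 per slot and 7 tasks, at least 7 slots are needed.
Plan can't be placed before 4, so the schedule must run through at least slot 4.
7 works (last occupied slot: 7): for example Migrate -> 7, Plan -> 4, Docs -> 3, Handover -> 5, Refactor -> 6, Build -> 1, Audit -> 2.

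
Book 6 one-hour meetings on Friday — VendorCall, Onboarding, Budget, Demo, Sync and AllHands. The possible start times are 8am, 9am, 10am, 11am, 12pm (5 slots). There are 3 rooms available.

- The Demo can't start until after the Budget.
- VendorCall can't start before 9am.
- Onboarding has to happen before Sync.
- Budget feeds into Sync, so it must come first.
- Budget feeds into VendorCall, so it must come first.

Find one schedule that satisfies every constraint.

VendorCall -> 9am, AllHands -> 8am, Budget -> 8am, Onboarding -> 8am, Demo -> 9am, Sync -> 9am

Checking: Onboarding(8am) before Sync(9am); Budget(8am) before VendorCall(9am); Budget(8am) before Sync(9am); Budget(8am) before Demo(9am); VendorCall=9am in [9am,12pm]; max 3 per slot (cap 3).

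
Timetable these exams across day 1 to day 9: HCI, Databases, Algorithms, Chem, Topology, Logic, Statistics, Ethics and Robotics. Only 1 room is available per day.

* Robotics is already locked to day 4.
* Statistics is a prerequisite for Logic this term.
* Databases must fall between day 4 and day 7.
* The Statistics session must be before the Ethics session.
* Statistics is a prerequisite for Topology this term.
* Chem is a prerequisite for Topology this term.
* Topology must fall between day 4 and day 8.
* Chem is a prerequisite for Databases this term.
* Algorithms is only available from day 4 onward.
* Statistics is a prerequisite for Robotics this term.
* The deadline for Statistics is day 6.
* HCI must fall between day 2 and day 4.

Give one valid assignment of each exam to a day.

Robotics=day 4; HCI=day 2; Logic=day 8; Statistics=day 1; Databases=day 5; Algorithms=day 7; Chem=day 3; Topology=day 6; Ethics=day 9

Checking: Chem(day 3) before Databases(day 5); Chem(day 3) before Topology(day 6); Statistics(day 1) before Logic(day 8); Statistics(day 1) before Topology(day 6); Statistics(day 1) before Ethics(day 9); Statistics(day 1) before Robotics(day 4); Topology=day 6 in [day 4,day 8]; Algorithms=day 7 in [day 4,day 9]; Databases=day 5 in [day 4,day 7]; Robotics=day 4 in [day 4,day 4]; Statistics=day 1 in [day 1,day 6]; HCI=day 2 in [day 2,day 4]; max 1 per day (cap 1).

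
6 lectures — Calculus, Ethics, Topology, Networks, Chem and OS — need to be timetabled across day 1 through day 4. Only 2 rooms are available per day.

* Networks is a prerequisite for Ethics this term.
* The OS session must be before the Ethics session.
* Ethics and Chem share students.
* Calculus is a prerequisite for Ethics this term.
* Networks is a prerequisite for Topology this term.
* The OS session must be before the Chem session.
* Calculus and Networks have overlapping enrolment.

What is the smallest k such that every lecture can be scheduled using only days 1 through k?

3

The precedence chain requires at least 2 distinct days.
With at most 2 per day and 6 lectures, at least 3 days are needed.
3 works (last occupied day: day 3): for example Networks in day 1; Calculus in day 2; OS in day 1; Ethics in day 3; Topology in day 3; Chem in day 2.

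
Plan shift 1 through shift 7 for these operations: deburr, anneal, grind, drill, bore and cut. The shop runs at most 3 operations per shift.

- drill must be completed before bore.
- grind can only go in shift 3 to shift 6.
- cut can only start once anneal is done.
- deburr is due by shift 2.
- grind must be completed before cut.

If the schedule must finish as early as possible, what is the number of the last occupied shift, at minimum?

shift 4

The precedence chain requires at least 2 distinct shifts.
With at most 3 per shift and 6 operations, at least 2 shifts are needed.
Propagating the time windows through the other constraints, cut can't land before shift 4, so the schedule must run through at least shift 4.
4 works (last occupied shift: shift 4): for example deburr=shift 1, bore=shift 2, grind=shift 3, cut=shift 4, anneal=shift 1, drill=shift 1.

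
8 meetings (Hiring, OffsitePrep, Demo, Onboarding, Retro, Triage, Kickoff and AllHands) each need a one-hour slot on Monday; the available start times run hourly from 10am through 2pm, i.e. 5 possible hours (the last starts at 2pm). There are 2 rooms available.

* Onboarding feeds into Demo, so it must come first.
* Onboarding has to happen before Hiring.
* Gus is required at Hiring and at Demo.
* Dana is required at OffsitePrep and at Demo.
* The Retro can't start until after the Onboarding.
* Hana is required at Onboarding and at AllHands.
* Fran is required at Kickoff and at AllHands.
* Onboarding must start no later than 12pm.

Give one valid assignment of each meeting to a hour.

Hiring=11am; OffsitePrep=10am; Retro=11am; Onboarding=10am; Triage=12pm; Kickoff=1pm; Demo=12pm; AllHands=2pm

Checking: Onboarding(10am) before Retro(11am); Onboarding(10am) before Demo(12pm); Onboarding(10am) before Hiring(11am); Kickoff(1pm) != AllHands(2pm); Onboarding(10am) != AllHands(2pm); Hiring(11am) != Demo(12pm); OffsitePrep(10am) != Demo(12pm); Onboarding=10am in [10am,12pm]; max 2 per hour (cap 2).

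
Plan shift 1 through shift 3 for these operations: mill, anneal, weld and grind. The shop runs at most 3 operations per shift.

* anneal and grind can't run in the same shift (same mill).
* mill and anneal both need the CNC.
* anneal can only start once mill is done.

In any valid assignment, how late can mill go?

Downstream work caps mill at shift 2.
mill at shift 2 is achievable: weld -> shift 1; anneal -> shift 3; grind -> shift 1; mill -> shift 2.

shift 2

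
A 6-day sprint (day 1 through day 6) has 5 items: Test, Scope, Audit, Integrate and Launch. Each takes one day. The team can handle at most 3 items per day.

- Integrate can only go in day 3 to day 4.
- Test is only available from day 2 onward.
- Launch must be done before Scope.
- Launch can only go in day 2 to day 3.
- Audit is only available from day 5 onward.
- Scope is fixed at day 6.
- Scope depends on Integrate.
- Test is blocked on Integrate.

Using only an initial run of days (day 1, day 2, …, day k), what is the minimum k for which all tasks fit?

The precedence chain requires at least 2 distinct days.
With at most 3 per day and 5 tasks, at least 2 days are needed.
Scope can't be placed before day 6, so the schedule must run through at least day 6.
6 works (last occupied day: day 6): for example Test=day 4, Scope=day 6, Integrate=day 3, Audit=day 5, Launch=day 2.

6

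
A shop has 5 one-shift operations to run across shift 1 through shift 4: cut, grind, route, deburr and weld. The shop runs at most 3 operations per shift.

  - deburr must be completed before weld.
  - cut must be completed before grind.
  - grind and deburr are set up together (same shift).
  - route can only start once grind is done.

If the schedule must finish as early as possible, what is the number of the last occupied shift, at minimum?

The precedence chain requires at least 3 distinct shifts.
With at most 3 per shift and 5 operations, at least 2 shifts are needed.
3 works (last occupied shift: shift 3): for example deburr in shift 2; grind in shift 2; route in shift 3; weld in shift 3; cut in shift 1.

3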